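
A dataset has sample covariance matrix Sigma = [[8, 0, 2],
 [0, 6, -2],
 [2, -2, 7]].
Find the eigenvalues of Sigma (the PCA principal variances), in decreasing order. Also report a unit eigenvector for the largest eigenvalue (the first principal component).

Step 1 — characteristic polynomial p(λ) = det(λI - Sigma) = λ³ - tr·λ² + c_1·λ - det, where tr = trace, c_1 = sum of the principal 2×2 minors, det = det(Sigma):
  tr = 8 + 6 + 7 = 21,
  c_1 = (8·6 - (0)²) + (8·7 - (2)²) + (6·7 - (-2)²) = 48 + 52 + 38 = 138,
  det = 8·(6·7 - (-2)²) - (0)·((0)·7 - (-2)·(2)) + (2)·((0)·(-2) - 6·(2)) = 8·(38) - (0)·(4) + (2)·(-12) = 280.
  So p(λ) = λ³ - 21λ² + 138λ - 280.
Step 2 — look for an integer root (rational root theorem: any rational root is an integer divisor of 280). Testing λ = 4:
  p(4) = 64 - 336 + 552 - 280 = 0  ✓
  Dividing out (λ - 4): p(λ) = (λ - 4)(λ² - 17λ + 70).
Step 3 — remaining eigenvalues from the quadratic λ² - 17λ + 70 = 0:
  Δ = 17² - 4·70 = 289 - 280 = 9,  λ = (17 ± √9)/2 = (17 ± 3)/2 = 10 or 7.
  Sorted: λ_1 = 10,  λ_2 = 7,  λ_3 = 4  (check: sum = 21 = tr ✓).

Step 4 — unit eigenvector for λ_1 = 10: v spans the null space of (Sigma - λ_1 I), whose rows are
  r_1 = (-2, 0, 2),  r_2 = (0, -4, -2),  r_3 = (2, -2, -3).
  v is orthogonal to every row, so take v ∝ r_1 × r_2 = ((0)·(-2) - (2)·(-4), (2)·(0) - (-2)·(-2), (-2)·(-4) - (0)·(0)) = (8, -4, 8).
  Rescale (divide by 4): u = (2, -1, 2).
  ||u|| = √((2)² + (-1)² + (2)²) = √(9) = 3,  v_1 = u/||u|| ≈ (0.6667, -0.3333, 0.6667) (||v_1|| = 1).

λ_1 = 10,  λ_2 = 7,  λ_3 = 4;  v_1 ≈ (0.6667, -0.3333, 0.6667)


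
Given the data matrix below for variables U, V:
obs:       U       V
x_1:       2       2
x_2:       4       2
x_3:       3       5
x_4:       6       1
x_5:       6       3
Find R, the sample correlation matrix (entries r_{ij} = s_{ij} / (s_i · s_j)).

Step 1 — column means:
  mean(U) = (2 + 4 + 3 + 6 + 6) / 5 = 21/5 = 4.2
  mean(V) = (2 + 2 + 5 + 1 + 3) / 5 = 13/5 = 2.6

Step 2 — sample variances and covariances s[i,j] = (1/(n-1)) · Σ_k (x_{k,i} - mean_i) · (x_{k,j} - mean_j), with n-1 = 4:
  s[U,U] = ((-2.2)·(-2.2) + (-0.2)·(-0.2) + (-1.2)·(-1.2) + (1.8)·(1.8) + (1.8)·(1.8)) / 4 = 12.8/4 = 3.2
  s[U,V] = ((-2.2)·(-0.6) + (-0.2)·(-0.6) + (-1.2)·(2.4) + (1.8)·(-1.6) + (1.8)·(0.4)) / 4 = -3.6/4 = -0.9
  s[V,V] = ((-0.6)·(-0.6) + (-0.6)·(-0.6) + (2.4)·(2.4) + (-1.6)·(-1.6) + (0.4)·(0.4)) / 4 = 9.2/4 = 2.3
  Sample standard deviations s_i = √(s[i,i]):
  s(U) = √(3.2) = 1.7889
  s(V) = √(2.3) = 1.5166

Step 3 — r_{ij} = s_{ij} / (s_i · s_j):
  r[U,U] = 1 (diagonal).
  r[U,V] = -0.9 / (1.7889 · 1.5166) = -0.9 / 2.7129 = -0.3317
  r[V,V] = 1 (diagonal).

R is symmetric with unit diagonal. Assembling:

R = [[1, -0.3317],
 [-0.3317, 1]]


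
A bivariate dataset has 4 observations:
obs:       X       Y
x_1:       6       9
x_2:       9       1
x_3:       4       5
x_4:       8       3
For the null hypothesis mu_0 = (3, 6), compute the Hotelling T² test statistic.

Step 1 — sample mean vector:
  mean(X) = (6 + 9 + 4 + 8) / 4 = 27/4 = 6.75
  mean(Y) = (9 + 1 + 5 + 3) / 4 = 18/4 = 4.5
  x̄ = (6.75, 4.5),  deviation x̄ - mu_0 = (6.75, 4.5) - (3, 6) = (3.75, -1.5).

Step 2 — sample covariance matrix, S[i,j] = (1/(n-1)) · Σ_k (x_{k,i} - mean_i) · (x_{k,j} - mean_j), divisor n-1 = 3:
  S[X,X] = ((-0.75)·(-0.75) + (2.25)·(2.25) + (-2.75)·(-2.75) + (1.25)·(1.25)) / 3 = 14.75/3 = 4.9167
  S[X,Y] = ((-0.75)·(4.5) + (2.25)·(-3.5) + (-2.75)·(0.5) + (1.25)·(-1.5)) / 3 = -14.5/3 = -4.8333
  S[Y,Y] = ((4.5)·(4.5) + (-3.5)·(-3.5) + (0.5)·(0.5) + (-1.5)·(-1.5)) / 3 = 35/3 = 11.6667
  S = [[4.9167, -4.8333],
 [-4.8333, 11.6667]].

Step 3 — invert S. det(S) = 4.9167·11.6667 - (-4.8333)² = 34.
  S^{-1} = (1/det) · [[d, -b], [-b, a]] = [[0.3431, 0.1422],
 [0.1422, 0.1446]].

Step 4 — quadratic form (x̄ - mu_0)^T · S^{-1} · (x̄ - mu_0):
  S^{-1} · (x̄ - mu_0) = (1.0735, 0.3162),
  (x̄ - mu_0)^T · [...] = (3.75)·(1.0735) + (-1.5)·(0.3162) = 3.5515.

Step 5 — scale by n: T² = 4 · 3.5515 = 14.2059.

T² ≈ 14.2059


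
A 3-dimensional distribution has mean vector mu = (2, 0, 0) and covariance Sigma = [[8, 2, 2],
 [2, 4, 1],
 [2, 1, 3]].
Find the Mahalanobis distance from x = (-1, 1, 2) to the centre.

Step 1 — centre the observation: (x - mu) = (-3, 1, 2).

Step 2 — invert Sigma (cofactor / det for 3×3, or solve directly):
  Sigma^{-1} = [[0.1618, -0.0588, -0.0882],
 [-0.0588, 0.2941, -0.0588],
 [-0.0882, -0.0588, 0.4118]].

Step 3 — form the quadratic (x - mu)^T · Sigma^{-1} · (x - mu):
  Sigma^{-1} · (x - mu) = (-0.7206, 0.3529, 1.0294).
  (x - mu)^T · [Sigma^{-1} · (x - mu)] = (-3)·(-0.7206) + (1)·(0.3529) + (2)·(1.0294) = 4.5735.

Step 4 — take square root: d = √(4.5735) ≈ 2.1386.

d(x, mu) = √(4.5735) ≈ 2.1386


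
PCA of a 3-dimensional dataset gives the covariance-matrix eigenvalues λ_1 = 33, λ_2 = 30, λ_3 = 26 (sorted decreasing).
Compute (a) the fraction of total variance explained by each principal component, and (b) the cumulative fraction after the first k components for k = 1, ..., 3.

Step 1 — total variance = trace(Sigma) = Σ λ_i = 33 + 30 + 26 = 89.

Step 2 — fraction explained by component i = λ_i / Σ λ:
  PC1: 33/89 = 0.3708
  PC2: 30/89 = 0.3371
  PC3: 26/89 = 0.2921

Step 3 — cumulative fraction after k components = (λ_1 + ... + λ_k) / Σ λ:
  k = 1: 33/89 = 0.3708
  k = 2: (33 + 30)/89 = 63/89 = 0.7079
  k = 3: (33 + 30 + 26)/89 = 89/89 = 1

Summary (fraction, with percent):

explained: PC1 0.3708 (37.08%), PC2 0.3371 (33.71%), PC3 0.2921 (29.21%);  cumulative: 0.3708, 0.7079, 1


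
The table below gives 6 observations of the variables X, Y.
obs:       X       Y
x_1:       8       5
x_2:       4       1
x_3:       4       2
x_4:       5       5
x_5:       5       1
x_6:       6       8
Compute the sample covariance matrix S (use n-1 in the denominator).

Step 1 — column means:
  mean(X) = (8 + 4 + 4 + 5 + 5 + 6) / 6 = 32/6 = 5.3333
  mean(Y) = (5 + 1 + 2 + 5 + 1 + 8) / 6 = 22/6 = 3.6667

Step 2 — sample covariance S[i,j] = (1/(n-1)) · Σ_k (x_{k,i} - mean_i) · (x_{k,j} - mean_j), with n-1 = 5.
  S[X,X] = ((2.6667)·(2.6667) + (-1.3333)·(-1.3333) + (-1.3333)·(-1.3333) + (-0.3333)·(-0.3333) + (-0.3333)·(-0.3333) + (0.6667)·(0.6667)) / 5 = 11.3333/5 = 2.2667
  S[X,Y] = ((2.6667)·(1.3333) + (-1.3333)·(-2.6667) + (-1.3333)·(-1.6667) + (-0.3333)·(1.3333) + (-0.3333)·(-2.6667) + (0.6667)·(4.3333)) / 5 = 12.6667/5 = 2.5333
  S[Y,Y] = ((1.3333)·(1.3333) + (-2.6667)·(-2.6667) + (-1.6667)·(-1.6667) + (1.3333)·(1.3333) + (-2.6667)·(-2.6667) + (4.3333)·(4.3333)) / 5 = 39.3333/5 = 7.8667

S is symmetric (S[j,i] = S[i,j]). Assembling:

S = [[2.2667, 2.5333],
 [2.5333, 7.8667]]


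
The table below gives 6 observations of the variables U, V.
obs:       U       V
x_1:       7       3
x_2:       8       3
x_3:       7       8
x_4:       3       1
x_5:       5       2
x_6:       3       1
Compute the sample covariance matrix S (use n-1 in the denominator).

Step 1 — column means:
  mean(U) = (7 + 8 + 7 + 3 + 5 + 3) / 6 = 33/6 = 5.5
  mean(V) = (3 + 3 + 8 + 1 + 2 + 1) / 6 = 18/6 = 3

Step 2 — sample covariance S[i,j] = (1/(n-1)) · Σ_k (x_{k,i} - mean_i) · (x_{k,j} - mean_j), with n-1 = 5.
  S[U,U] = ((1.5)·(1.5) + (2.5)·(2.5) + (1.5)·(1.5) + (-2.5)·(-2.5) + (-0.5)·(-0.5) + (-2.5)·(-2.5)) / 5 = 23.5/5 = 4.7
  S[U,V] = ((1.5)·(0) + (2.5)·(0) + (1.5)·(5) + (-2.5)·(-2) + (-0.5)·(-1) + (-2.5)·(-2)) / 5 = 18/5 = 3.6
  S[V,V] = ((0)·(0) + (0)·(0) + (5)·(5) + (-2)·(-2) + (-1)·(-1) + (-2)·(-2)) / 5 = 34/5 = 6.8

S is symmetric (S[j,i] = S[i,j]). Assembling:

S = [[4.7, 3.6],
 [3.6, 6.8]]


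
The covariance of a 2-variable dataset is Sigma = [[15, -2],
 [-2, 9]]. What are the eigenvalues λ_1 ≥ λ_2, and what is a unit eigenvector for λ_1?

Step 1 — characteristic polynomial of 2×2 Sigma:
  det(Sigma - λI) = λ² - trace · λ + det = 0.
  trace = 15 + 9 = 24, det = 15·9 - (-2)² = 131.
Step 2 — discriminant:
  Δ = trace² - 4·det = 576 - 524 = 52.
Step 3 — eigenvalues:
  λ = (trace ± √Δ)/2 = (24 ± 7.2111)/2,
  λ_1 = 15.6056,  λ_2 = 8.3944.

Step 4 — unit eigenvector for λ_1: solve (Sigma - λ_1 I)v = 0. First row:
  (15 - 15.6056)·v_x + (-2)·v_y = 0, i.e. (-0.6056)·v_x + (-2)·v_y = 0,
  so v ∝ (b, λ_1 - a) = (-2, 0.6056); multiply by -1 so the first entry is positive: u = (2, -0.6056).
  ||u|| = √((2)² + (-0.6056)²) = √(4.3667) ≈ 2.0897,
  v_1 = u/||u|| ≈ (0.9571, -0.2898) (||v_1|| = 1).

λ_1 = 15.6056,  λ_2 = 8.3944;  v_1 ≈ (0.9571, -0.2898)


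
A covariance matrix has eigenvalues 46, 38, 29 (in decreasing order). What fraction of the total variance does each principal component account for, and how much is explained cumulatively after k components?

Step 1 — total variance = trace(Sigma) = Σ λ_i = 46 + 38 + 29 = 113.

Step 2 — fraction explained by component i = λ_i / Σ λ:
  PC1: 46/113 = 0.4071
  PC2: 38/113 = 0.3363
  PC3: 29/113 = 0.2566

Step 3 — cumulative fraction after k components = (λ_1 + ... + λ_k) / Σ λ:
  k = 1: 46/113 = 0.4071
  k = 2: (46 + 38)/113 = 84/113 = 0.7434
  k = 3: (46 + 38 + 29)/113 = 113/113 = 1

Summary (fraction, with percent):

explained: PC1 0.4071 (40.71%), PC2 0.3363 (33.63%), PC3 0.2566 (25.66%);  cumulative: 0.4071, 0.7434, 1


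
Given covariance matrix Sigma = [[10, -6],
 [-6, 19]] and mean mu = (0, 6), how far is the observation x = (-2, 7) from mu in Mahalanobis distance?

Step 1 — centre the observation: (x - mu) = (-2, 1).

Step 2 — invert Sigma. det(Sigma) = 10·19 - (-6)² = 154.
  Sigma^{-1} = (1/det) · [[d, -b], [-b, a]] = [[0.1234, 0.039],
 [0.039, 0.0649]].

Step 3 — form the quadratic (x - mu)^T · Sigma^{-1} · (x - mu):
  Sigma^{-1} · (x - mu) = (-0.2078, -0.013).
  (x - mu)^T · [Sigma^{-1} · (x - mu)] = (-2)·(-0.2078) + (1)·(-0.013) = 0.4026.

Step 4 — take square root: d = √(0.4026) ≈ 0.6345.

d(x, mu) = √(0.4026) ≈ 0.6345


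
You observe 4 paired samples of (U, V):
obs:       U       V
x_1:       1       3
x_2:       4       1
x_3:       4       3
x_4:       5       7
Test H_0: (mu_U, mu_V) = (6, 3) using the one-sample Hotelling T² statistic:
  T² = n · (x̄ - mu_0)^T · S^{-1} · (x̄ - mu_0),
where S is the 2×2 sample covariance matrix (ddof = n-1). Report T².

Step 1 — sample mean vector:
  mean(U) = (1 + 4 + 4 + 5) / 4 = 14/4 = 3.5
  mean(V) = (3 + 1 + 3 + 7) / 4 = 14/4 = 3.5
  x̄ = (3.5, 3.5),  deviation x̄ - mu_0 = (3.5, 3.5) - (6, 3) = (-2.5, 0.5).

Step 2 — sample covariance matrix, S[i,j] = (1/(n-1)) · Σ_k (x_{k,i} - mean_i) · (x_{k,j} - mean_j), divisor n-1 = 3:
  S[U,U] = ((-2.5)·(-2.5) + (0.5)·(0.5) + (0.5)·(0.5) + (1.5)·(1.5)) / 3 = 9/3 = 3
  S[U,V] = ((-2.5)·(-0.5) + (0.5)·(-2.5) + (0.5)·(-0.5) + (1.5)·(3.5)) / 3 = 5/3 = 1.6667
  S[V,V] = ((-0.5)·(-0.5) + (-2.5)·(-2.5) + (-0.5)·(-0.5) + (3.5)·(3.5)) / 3 = 19/3 = 6.3333
  S = [[3, 1.6667],
 [1.6667, 6.3333]].

Step 3 — invert S. det(S) = 3·6.3333 - (1.6667)² = 16.2222.
  S^{-1} = (1/det) · [[d, -b], [-b, a]] = [[0.3904, -0.1027],
 [-0.1027, 0.1849]].

Step 4 — quadratic form (x̄ - mu_0)^T · S^{-1} · (x̄ - mu_0):
  S^{-1} · (x̄ - mu_0) = (-1.0274, 0.3493),
  (x̄ - mu_0)^T · [...] = (-2.5)·(-1.0274) + (0.5)·(0.3493) = 2.7432.

Step 5 — scale by n: T² = 4 · 2.7432 = 10.9726.

T² ≈ 10.9726


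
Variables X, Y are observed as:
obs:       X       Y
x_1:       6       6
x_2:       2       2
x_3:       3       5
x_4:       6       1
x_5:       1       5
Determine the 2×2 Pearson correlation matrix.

Step 1 — column means:
  mean(X) = (6 + 2 + 3 + 6 + 1) / 5 = 18/5 = 3.6
  mean(Y) = (6 + 2 + 5 + 1 + 5) / 5 = 19/5 = 3.8

Step 2 — sample variances and covariances s[i,j] = (1/(n-1)) · Σ_k (x_{k,i} - mean_i) · (x_{k,j} - mean_j), with n-1 = 4:
  s[X,X] = ((2.4)·(2.4) + (-1.6)·(-1.6) + (-0.6)·(-0.6) + (2.4)·(2.4) + (-2.6)·(-2.6)) / 4 = 21.2/4 = 5.3
  s[X,Y] = ((2.4)·(2.2) + (-1.6)·(-1.8) + (-0.6)·(1.2) + (2.4)·(-2.8) + (-2.6)·(1.2)) / 4 = -2.4/4 = -0.6
  s[Y,Y] = ((2.2)·(2.2) + (-1.8)·(-1.8) + (1.2)·(1.2) + (-2.8)·(-2.8) + (1.2)·(1.2)) / 4 = 18.8/4 = 4.7
  Sample standard deviations s_i = √(s[i,i]):
  s(X) = √(5.3) = 2.3022
  s(Y) = √(4.7) = 2.1679

Step 3 — r_{ij} = s_{ij} / (s_i · s_j):
  r[X,X] = 1 (diagonal).
  r[X,Y] = -0.6 / (2.3022 · 2.1679) = -0.6 / 4.991 = -0.1202
  r[Y,Y] = 1 (diagonal).

R is symmetric with unit diagonal. Assembling:

R = [[1, -0.1202],
 [-0.1202, 1]]


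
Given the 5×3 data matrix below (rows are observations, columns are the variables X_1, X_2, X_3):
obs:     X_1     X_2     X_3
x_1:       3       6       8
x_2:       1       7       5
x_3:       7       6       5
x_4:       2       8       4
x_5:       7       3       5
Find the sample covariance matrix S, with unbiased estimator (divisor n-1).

Step 1 — column means:
  mean(X_1) = (3 + 1 + 7 + 2 + 7) / 5 = 20/5 = 4
  mean(X_2) = (6 + 7 + 6 + 8 + 3) / 5 = 30/5 = 6
  mean(X_3) = (8 + 5 + 5 + 4 + 5) / 5 = 27/5 = 5.4

Step 2 — sample covariance S[i,j] = (1/(n-1)) · Σ_k (x_{k,i} - mean_i) · (x_{k,j} - mean_j), with n-1 = 4.
  S[X_1,X_1] = ((-1)·(-1) + (-3)·(-3) + (3)·(3) + (-2)·(-2) + (3)·(3)) / 4 = 32/4 = 8
  S[X_1,X_2] = ((-1)·(0) + (-3)·(1) + (3)·(0) + (-2)·(2) + (3)·(-3)) / 4 = -16/4 = -4
  S[X_1,X_3] = ((-1)·(2.6) + (-3)·(-0.4) + (3)·(-0.4) + (-2)·(-1.4) + (3)·(-0.4)) / 4 = -1/4 = -0.25
  S[X_2,X_2] = ((0)·(0) + (1)·(1) + (0)·(0) + (2)·(2) + (-3)·(-3)) / 4 = 14/4 = 3.5
  S[X_2,X_3] = ((0)·(2.6) + (1)·(-0.4) + (0)·(-0.4) + (2)·(-1.4) + (-3)·(-0.4)) / 4 = -2/4 = -0.5
  S[X_3,X_3] = ((2.6)·(2.6) + (-0.4)·(-0.4) + (-0.4)·(-0.4) + (-1.4)·(-1.4) + (-0.4)·(-0.4)) / 4 = 9.2/4 = 2.3

S is symmetric (S[j,i] = S[i,j]). Assembling:

S = [[8, -4, -0.25],
 [-4, 3.5, -0.5],
 [-0.25, -0.5, 2.3]]


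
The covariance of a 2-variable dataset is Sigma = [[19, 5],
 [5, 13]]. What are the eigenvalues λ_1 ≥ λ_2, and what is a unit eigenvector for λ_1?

Step 1 — characteristic polynomial of 2×2 Sigma:
  det(Sigma - λI) = λ² - trace · λ + det = 0.
  trace = 19 + 13 = 32, det = 19·13 - (5)² = 222.
Step 2 — discriminant:
  Δ = trace² - 4·det = 1024 - 888 = 136.
Step 3 — eigenvalues:
  λ = (trace ± √Δ)/2 = (32 ± 11.6619)/2,
  λ_1 = 21.831,  λ_2 = 10.169.

Step 4 — unit eigenvector for λ_1: solve (Sigma - λ_1 I)v = 0. First row:
  (19 - 21.831)·v_x + (5)·v_y = 0, i.e. (-2.831)·v_x + (5)·v_y = 0,
  so v ∝ (b, λ_1 - a) = (5, 2.831) = u.
  ||u|| = √((5)² + (2.831)²) = √(33.0143) ≈ 5.7458,
  v_1 = u/||u|| ≈ (0.8702, 0.4927) (||v_1|| = 1).

λ_1 = 21.831,  λ_2 = 10.169;  v_1 ≈ (0.8702, 0.4927)


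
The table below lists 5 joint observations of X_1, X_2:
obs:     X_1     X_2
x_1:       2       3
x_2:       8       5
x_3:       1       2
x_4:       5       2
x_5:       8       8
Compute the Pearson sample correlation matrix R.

Step 1 — column means:
  mean(X_1) = (2 + 8 + 1 + 5 + 8) / 5 = 24/5 = 4.8
  mean(X_2) = (3 + 5 + 2 + 2 + 8) / 5 = 20/5 = 4

Step 2 — sample variances and covariances s[i,j] = (1/(n-1)) · Σ_k (x_{k,i} - mean_i) · (x_{k,j} - mean_j), with n-1 = 4:
  s[X_1,X_1] = ((-2.8)·(-2.8) + (3.2)·(3.2) + (-3.8)·(-3.8) + (0.2)·(0.2) + (3.2)·(3.2)) / 4 = 42.8/4 = 10.7
  s[X_1,X_2] = ((-2.8)·(-1) + (3.2)·(1) + (-3.8)·(-2) + (0.2)·(-2) + (3.2)·(4)) / 4 = 26/4 = 6.5
  s[X_2,X_2] = ((-1)·(-1) + (1)·(1) + (-2)·(-2) + (-2)·(-2) + (4)·(4)) / 4 = 26/4 = 6.5
  Sample standard deviations s_i = √(s[i,i]):
  s(X_1) = √(10.7) = 3.2711
  s(X_2) = √(6.5) = 2.5495

Step 3 — r_{ij} = s_{ij} / (s_i · s_j):
  r[X_1,X_1] = 1 (diagonal).
  r[X_1,X_2] = 6.5 / (3.2711 · 2.5495) = 6.5 / 8.3397 = 0.7794
  r[X_2,X_2] = 1 (diagonal).

R is symmetric with unit diagonal. Assembling:

R = [[1, 0.7794],
 [0.7794, 1]]


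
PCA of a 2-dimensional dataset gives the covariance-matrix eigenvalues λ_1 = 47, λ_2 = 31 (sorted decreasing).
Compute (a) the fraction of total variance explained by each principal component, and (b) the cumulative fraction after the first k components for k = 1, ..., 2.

Step 1 — total variance = trace(Sigma) = Σ λ_i = 47 + 31 = 78.

Step 2 — fraction explained by component i = λ_i / Σ λ:
  PC1: 47/78 = 0.6026
  PC2: 31/78 = 0.3974

Step 3 — cumulative fraction after k components = (λ_1 + ... + λ_k) / Σ λ:
  k = 1: 47/78 = 0.6026
  k = 2: (47 + 31)/78 = 78/78 = 1

Summary (fraction, with percent):

explained: PC1 0.6026 (60.26%), PC2 0.3974 (39.74%);  cumulative: 0.6026, 1


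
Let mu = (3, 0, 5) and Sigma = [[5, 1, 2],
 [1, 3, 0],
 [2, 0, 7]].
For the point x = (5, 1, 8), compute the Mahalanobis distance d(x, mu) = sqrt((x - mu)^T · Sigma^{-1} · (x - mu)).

Step 1 — centre the observation: (x - mu) = (2, 1, 3).

Step 2 — invert Sigma (cofactor / det for 3×3, or solve directly):
  Sigma^{-1} = [[0.2442, -0.0814, -0.0698],
 [-0.0814, 0.3605, 0.0233],
 [-0.0698, 0.0233, 0.1628]].

Step 3 — form the quadratic (x - mu)^T · Sigma^{-1} · (x - mu):
  Sigma^{-1} · (x - mu) = (0.1977, 0.2674, 0.3721).
  (x - mu)^T · [Sigma^{-1} · (x - mu)] = (2)·(0.1977) + (1)·(0.2674) + (3)·(0.3721) = 1.7791.

Step 4 — take square root: d = √(1.7791) ≈ 1.3338.

d(x, mu) = √(1.7791) ≈ 1.3338


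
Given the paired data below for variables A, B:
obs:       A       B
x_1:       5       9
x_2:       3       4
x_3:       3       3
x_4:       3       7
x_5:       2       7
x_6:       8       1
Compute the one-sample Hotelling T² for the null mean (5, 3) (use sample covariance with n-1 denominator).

Step 1 — sample mean vector:
  mean(A) = (5 + 3 + 3 + 3 + 2 + 8) / 6 = 24/6 = 4
  mean(B) = (9 + 4 + 3 + 7 + 7 + 1) / 6 = 31/6 = 5.1667
  x̄ = (4, 5.1667),  deviation x̄ - mu_0 = (4, 5.1667) - (5, 3) = (-1, 2.1667).

Step 2 — sample covariance matrix, S[i,j] = (1/(n-1)) · Σ_k (x_{k,i} - mean_i) · (x_{k,j} - mean_j), divisor n-1 = 5:
  S[A,A] = ((1)·(1) + (-1)·(-1) + (-1)·(-1) + (-1)·(-1) + (-2)·(-2) + (4)·(4)) / 5 = 24/5 = 4.8
  S[A,B] = ((1)·(3.8333) + (-1)·(-1.1667) + (-1)·(-2.1667) + (-1)·(1.8333) + (-2)·(1.8333) + (4)·(-4.1667)) / 5 = -15/5 = -3
  S[B,B] = ((3.8333)·(3.8333) + (-1.1667)·(-1.1667) + (-2.1667)·(-2.1667) + (1.8333)·(1.8333) + (1.8333)·(1.8333) + (-4.1667)·(-4.1667)) / 5 = 44.8333/5 = 8.9667
  S = [[4.8, -3],
 [-3, 8.9667]].

Step 3 — invert S. det(S) = 4.8·8.9667 - (-3)² = 34.04.
  S^{-1} = (1/det) · [[d, -b], [-b, a]] = [[0.2634, 0.0881],
 [0.0881, 0.141]].

Step 4 — quadratic form (x̄ - mu_0)^T · S^{-1} · (x̄ - mu_0):
  S^{-1} · (x̄ - mu_0) = (-0.0725, 0.2174),
  (x̄ - mu_0)^T · [...] = (-1)·(-0.0725) + (2.1667)·(0.2174) = 0.5435.

Step 5 — scale by n: T² = 6 · 0.5435 = 3.2609.

T² ≈ 3.2609


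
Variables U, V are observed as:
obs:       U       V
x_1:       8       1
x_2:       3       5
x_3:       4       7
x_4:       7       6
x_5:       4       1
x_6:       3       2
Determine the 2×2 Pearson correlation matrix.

Step 1 — column means:
  mean(U) = (8 + 3 + 4 + 7 + 4 + 3) / 6 = 29/6 = 4.8333
  mean(V) = (1 + 5 + 7 + 6 + 1 + 2) / 6 = 22/6 = 3.6667

Step 2 — sample variances and covariances s[i,j] = (1/(n-1)) · Σ_k (x_{k,i} - mean_i) · (x_{k,j} - mean_j), with n-1 = 5:
  s[U,U] = ((3.1667)·(3.1667) + (-1.8333)·(-1.8333) + (-0.8333)·(-0.8333) + (2.1667)·(2.1667) + (-0.8333)·(-0.8333) + (-1.8333)·(-1.8333)) / 5 = 22.8333/5 = 4.5667
  s[U,V] = ((3.1667)·(-2.6667) + (-1.8333)·(1.3333) + (-0.8333)·(3.3333) + (2.1667)·(2.3333) + (-0.8333)·(-2.6667) + (-1.8333)·(-1.6667)) / 5 = -3.3333/5 = -0.6667
  s[V,V] = ((-2.6667)·(-2.6667) + (1.3333)·(1.3333) + (3.3333)·(3.3333) + (2.3333)·(2.3333) + (-2.6667)·(-2.6667) + (-1.6667)·(-1.6667)) / 5 = 35.3333/5 = 7.0667
  Sample standard deviations s_i = √(s[i,i]):
  s(U) = √(4.5667) = 2.137
  s(V) = √(7.0667) = 2.6583

Step 3 — r_{ij} = s_{ij} / (s_i · s_j):
  r[U,U] = 1 (diagonal).
  r[U,V] = -0.6667 / (2.137 · 2.6583) = -0.6667 / 5.6808 = -0.1174
  r[V,V] = 1 (diagonal).

R is symmetric with unit diagonal. Assembling:

R = [[1, -0.1174],
 [-0.1174, 1]]


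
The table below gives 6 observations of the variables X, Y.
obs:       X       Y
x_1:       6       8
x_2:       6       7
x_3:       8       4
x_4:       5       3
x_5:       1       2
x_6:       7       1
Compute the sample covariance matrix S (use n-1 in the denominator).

Step 1 — column means:
  mean(X) = (6 + 6 + 8 + 5 + 1 + 7) / 6 = 33/6 = 5.5
  mean(Y) = (8 + 7 + 4 + 3 + 2 + 1) / 6 = 25/6 = 4.1667

Step 2 — sample covariance S[i,j] = (1/(n-1)) · Σ_k (x_{k,i} - mean_i) · (x_{k,j} - mean_j), with n-1 = 5.
  S[X,X] = ((0.5)·(0.5) + (0.5)·(0.5) + (2.5)·(2.5) + (-0.5)·(-0.5) + (-4.5)·(-4.5) + (1.5)·(1.5)) / 5 = 29.5/5 = 5.9
  S[X,Y] = ((0.5)·(3.8333) + (0.5)·(2.8333) + (2.5)·(-0.1667) + (-0.5)·(-1.1667) + (-4.5)·(-2.1667) + (1.5)·(-3.1667)) / 5 = 8.5/5 = 1.7
  S[Y,Y] = ((3.8333)·(3.8333) + (2.8333)·(2.8333) + (-0.1667)·(-0.1667) + (-1.1667)·(-1.1667) + (-2.1667)·(-2.1667) + (-3.1667)·(-3.1667)) / 5 = 38.8333/5 = 7.7667

S is symmetric (S[j,i] = S[i,j]). Assembling:

S = [[5.9, 1.7],
 [1.7, 7.7667]]


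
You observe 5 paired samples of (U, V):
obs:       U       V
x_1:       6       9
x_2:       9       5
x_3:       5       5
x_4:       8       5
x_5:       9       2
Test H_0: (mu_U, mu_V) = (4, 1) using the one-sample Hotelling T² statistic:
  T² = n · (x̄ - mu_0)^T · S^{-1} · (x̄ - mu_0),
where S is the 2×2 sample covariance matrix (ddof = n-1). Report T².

Step 1 — sample mean vector:
  mean(U) = (6 + 9 + 5 + 8 + 9) / 5 = 37/5 = 7.4
  mean(V) = (9 + 5 + 5 + 5 + 2) / 5 = 26/5 = 5.2
  x̄ = (7.4, 5.2),  deviation x̄ - mu_0 = (7.4, 5.2) - (4, 1) = (3.4, 4.2).

Step 2 — sample covariance matrix, S[i,j] = (1/(n-1)) · Σ_k (x_{k,i} - mean_i) · (x_{k,j} - mean_j), divisor n-1 = 4:
  S[U,U] = ((-1.4)·(-1.4) + (1.6)·(1.6) + (-2.4)·(-2.4) + (0.6)·(0.6) + (1.6)·(1.6)) / 4 = 13.2/4 = 3.3
  S[U,V] = ((-1.4)·(3.8) + (1.6)·(-0.2) + (-2.4)·(-0.2) + (0.6)·(-0.2) + (1.6)·(-3.2)) / 4 = -10.4/4 = -2.6
  S[V,V] = ((3.8)·(3.8) + (-0.2)·(-0.2) + (-0.2)·(-0.2) + (-0.2)·(-0.2) + (-3.2)·(-3.2)) / 4 = 24.8/4 = 6.2
  S = [[3.3, -2.6],
 [-2.6, 6.2]].

Step 3 — invert S. det(S) = 3.3·6.2 - (-2.6)² = 13.7.
  S^{-1} = (1/det) · [[d, -b], [-b, a]] = [[0.4526, 0.1898],
 [0.1898, 0.2409]].

Step 4 — quadratic form (x̄ - mu_0)^T · S^{-1} · (x̄ - mu_0):
  S^{-1} · (x̄ - mu_0) = (2.3358, 1.6569),
  (x̄ - mu_0)^T · [...] = (3.4)·(2.3358) + (4.2)·(1.6569) = 14.9007.

Step 5 — scale by n: T² = 5 · 14.9007 = 74.5036.

T² ≈ 74.5036


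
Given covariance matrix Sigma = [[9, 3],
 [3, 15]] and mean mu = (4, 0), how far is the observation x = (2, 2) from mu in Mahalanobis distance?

Step 1 — centre the observation: (x - mu) = (-2, 2).

Step 2 — invert Sigma. det(Sigma) = 9·15 - (3)² = 126.
  Sigma^{-1} = (1/det) · [[d, -b], [-b, a]] = [[0.119, -0.0238],
 [-0.0238, 0.0714]].

Step 3 — form the quadratic (x - mu)^T · Sigma^{-1} · (x - mu):
  Sigma^{-1} · (x - mu) = (-0.2857, 0.1905).
  (x - mu)^T · [Sigma^{-1} · (x - mu)] = (-2)·(-0.2857) + (2)·(0.1905) = 0.9524.

Step 4 — take square root: d = √(0.9524) ≈ 0.9759.

d(x, mu) = √(0.9524) ≈ 0.9759


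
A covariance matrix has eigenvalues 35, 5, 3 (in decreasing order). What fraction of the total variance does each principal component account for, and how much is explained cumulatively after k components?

Step 1 — total variance = trace(Sigma) = Σ λ_i = 35 + 5 + 3 = 43.

Step 2 — fraction explained by component i = λ_i / Σ λ:
  PC1: 35/43 = 0.814
  PC2: 5/43 = 0.1163
  PC3: 3/43 = 0.0698

Step 3 — cumulative fraction after k components = (λ_1 + ... + λ_k) / Σ λ:
  k = 1: 35/43 = 0.814
  k = 2: (35 + 5)/43 = 40/43 = 0.9302
  k = 3: (35 + 5 + 3)/43 = 43/43 = 1

Summary (fraction, with percent):

explained: PC1 0.814 (81.4%), PC2 0.1163 (11.63%), PC3 0.0698 (6.98%);  cumulative: 0.814, 0.9302, 1


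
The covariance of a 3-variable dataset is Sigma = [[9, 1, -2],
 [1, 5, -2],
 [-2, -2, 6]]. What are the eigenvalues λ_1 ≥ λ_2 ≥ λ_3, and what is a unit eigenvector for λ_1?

Step 1 — characteristic polynomial p(λ) = det(λI - Sigma) = λ³ - tr·λ² + c_1·λ - det, where tr = trace, c_1 = sum of the principal 2×2 minors, det = det(Sigma):
  tr = 9 + 5 + 6 = 20,
  c_1 = (9·5 - (1)²) + (9·6 - (-2)²) + (5·6 - (-2)²) = 44 + 50 + 26 = 120,
  det = 9·(5·6 - (-2)²) - (1)·((1)·6 - (-2)·(-2)) + (-2)·((1)·(-2) - 5·(-2)) = 9·(26) - (1)·(2) + (-2)·(8) = 216.
  So p(λ) = λ³ - 20λ² + 120λ - 216.
Step 2 — look for an integer root (rational root theorem: any rational root is an integer divisor of 216). Testing λ = 6:
  p(6) = 216 - 720 + 720 - 216 = 0  ✓
  Dividing out (λ - 6): p(λ) = (λ - 6)(λ² - 14λ + 36).
Step 3 — remaining eigenvalues from the quadratic λ² - 14λ + 36 = 0:
  Δ = 14² - 4·36 = 196 - 144 = 52,  λ = (14 ± √52)/2 = (14 ± 7.2111)/2 ≈ 10.6056 or 3.3944.
  Sorted: λ_1 = 10.6056,  λ_2 = 6,  λ_3 = 3.3944  (check: sum = 20 = tr ✓).

Step 4 — unit eigenvector for λ_1 ≈ 10.6056: v spans the null space of (Sigma - λ_1 I), whose rows are
  r_1 = (-1.6056, 1, -2),  r_2 = (1, -5.6056, -2),  r_3 = (-2, -2, -4.6056).
  v is orthogonal to every row, so take v ∝ r_1 × r_2 = ((1)·(-2) - (-2)·(-5.6056), (-2)·(1) - (-1.6056)·(-2), (-1.6056)·(-5.6056) - (1)·(1)) ≈ (-13.2111, -5.2111, 8).
  Rescale (multiply by -1 so the first nonzero entry is positive): u = (13.2111, 5.2111, -8).
  ||u|| = √((13.2111)² + (5.2111)² + (-8)²) = √(265.6888) ≈ 16.3,  v_1 = u/||u|| ≈ (0.8105, 0.3197, -0.4908) (||v_1|| = 1).

λ_1 = 10.6056,  λ_2 = 6,  λ_3 = 3.3944;  v_1 ≈ (0.8105, 0.3197, -0.4908)


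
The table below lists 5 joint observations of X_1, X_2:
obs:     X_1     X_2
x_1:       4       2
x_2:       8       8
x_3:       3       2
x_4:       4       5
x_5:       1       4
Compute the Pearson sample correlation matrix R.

Step 1 — column means:
  mean(X_1) = (4 + 8 + 3 + 4 + 1) / 5 = 20/5 = 4
  mean(X_2) = (2 + 8 + 2 + 5 + 4) / 5 = 21/5 = 4.2

Step 2 — sample variances and covariances s[i,j] = (1/(n-1)) · Σ_k (x_{k,i} - mean_i) · (x_{k,j} - mean_j), with n-1 = 4:
  s[X_1,X_1] = ((0)·(0) + (4)·(4) + (-1)·(-1) + (0)·(0) + (-3)·(-3)) / 4 = 26/4 = 6.5
  s[X_1,X_2] = ((0)·(-2.2) + (4)·(3.8) + (-1)·(-2.2) + (0)·(0.8) + (-3)·(-0.2)) / 4 = 18/4 = 4.5
  s[X_2,X_2] = ((-2.2)·(-2.2) + (3.8)·(3.8) + (-2.2)·(-2.2) + (0.8)·(0.8) + (-0.2)·(-0.2)) / 4 = 24.8/4 = 6.2
  Sample standard deviations s_i = √(s[i,i]):
  s(X_1) = √(6.5) = 2.5495
  s(X_2) = √(6.2) = 2.49

Step 3 — r_{ij} = s_{ij} / (s_i · s_j):
  r[X_1,X_1] = 1 (diagonal).
  r[X_1,X_2] = 4.5 / (2.5495 · 2.49) = 4.5 / 6.3482 = 0.7089
  r[X_2,X_2] = 1 (diagonal).

R is symmetric with unit diagonal. Assembling:

R = [[1, 0.7089],
 [0.7089, 1]]


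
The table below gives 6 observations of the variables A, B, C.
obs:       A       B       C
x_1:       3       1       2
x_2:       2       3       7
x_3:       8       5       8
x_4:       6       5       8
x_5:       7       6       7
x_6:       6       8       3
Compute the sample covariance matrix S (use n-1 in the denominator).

Step 1 — column means:
  mean(A) = (3 + 2 + 8 + 6 + 7 + 6) / 6 = 32/6 = 5.3333
  mean(B) = (1 + 3 + 5 + 5 + 6 + 8) / 6 = 28/6 = 4.6667
  mean(C) = (2 + 7 + 8 + 8 + 7 + 3) / 6 = 35/6 = 5.8333

Step 2 — sample covariance S[i,j] = (1/(n-1)) · Σ_k (x_{k,i} - mean_i) · (x_{k,j} - mean_j), with n-1 = 5.
  S[A,A] = ((-2.3333)·(-2.3333) + (-3.3333)·(-3.3333) + (2.6667)·(2.6667) + (0.6667)·(0.6667) + (1.6667)·(1.6667) + (0.6667)·(0.6667)) / 5 = 27.3333/5 = 5.4667
  S[A,B] = ((-2.3333)·(-3.6667) + (-3.3333)·(-1.6667) + (2.6667)·(0.3333) + (0.6667)·(0.3333) + (1.6667)·(1.3333) + (0.6667)·(3.3333)) / 5 = 19.6667/5 = 3.9333
  S[A,C] = ((-2.3333)·(-3.8333) + (-3.3333)·(1.1667) + (2.6667)·(2.1667) + (0.6667)·(2.1667) + (1.6667)·(1.1667) + (0.6667)·(-2.8333)) / 5 = 12.3333/5 = 2.4667
  S[B,B] = ((-3.6667)·(-3.6667) + (-1.6667)·(-1.6667) + (0.3333)·(0.3333) + (0.3333)·(0.3333) + (1.3333)·(1.3333) + (3.3333)·(3.3333)) / 5 = 29.3333/5 = 5.8667
  S[B,C] = ((-3.6667)·(-3.8333) + (-1.6667)·(1.1667) + (0.3333)·(2.1667) + (0.3333)·(2.1667) + (1.3333)·(1.1667) + (3.3333)·(-2.8333)) / 5 = 5.6667/5 = 1.1333
  S[C,C] = ((-3.8333)·(-3.8333) + (1.1667)·(1.1667) + (2.1667)·(2.1667) + (2.1667)·(2.1667) + (1.1667)·(1.1667) + (-2.8333)·(-2.8333)) / 5 = 34.8333/5 = 6.9667

S is symmetric (S[j,i] = S[i,j]). Assembling:

S = [[5.4667, 3.9333, 2.4667],
 [3.9333, 5.8667, 1.1333],
 [2.4667, 1.1333, 6.9667]]


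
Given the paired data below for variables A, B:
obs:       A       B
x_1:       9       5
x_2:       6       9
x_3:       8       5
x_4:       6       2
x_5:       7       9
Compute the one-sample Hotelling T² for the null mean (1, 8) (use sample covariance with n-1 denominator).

Step 1 — sample mean vector:
  mean(A) = (9 + 6 + 8 + 6 + 7) / 5 = 36/5 = 7.2
  mean(B) = (5 + 9 + 5 + 2 + 9) / 5 = 30/5 = 6
  x̄ = (7.2, 6),  deviation x̄ - mu_0 = (7.2, 6) - (1, 8) = (6.2, -2).

Step 2 — sample covariance matrix, S[i,j] = (1/(n-1)) · Σ_k (x_{k,i} - mean_i) · (x_{k,j} - mean_j), divisor n-1 = 4:
  S[A,A] = ((1.8)·(1.8) + (-1.2)·(-1.2) + (0.8)·(0.8) + (-1.2)·(-1.2) + (-0.2)·(-0.2)) / 4 = 6.8/4 = 1.7
  S[A,B] = ((1.8)·(-1) + (-1.2)·(3) + (0.8)·(-1) + (-1.2)·(-4) + (-0.2)·(3)) / 4 = -2/4 = -0.5
  S[B,B] = ((-1)·(-1) + (3)·(3) + (-1)·(-1) + (-4)·(-4) + (3)·(3)) / 4 = 36/4 = 9
  S = [[1.7, -0.5],
 [-0.5, 9]].

Step 3 — invert S. det(S) = 1.7·9 - (-0.5)² = 15.05.
  S^{-1} = (1/det) · [[d, -b], [-b, a]] = [[0.598, 0.0332],
 [0.0332, 0.113]].

Step 4 — quadratic form (x̄ - mu_0)^T · S^{-1} · (x̄ - mu_0):
  S^{-1} · (x̄ - mu_0) = (3.6412, -0.0199),
  (x̄ - mu_0)^T · [...] = (6.2)·(3.6412) + (-2)·(-0.0199) = 22.6153.

Step 5 — scale by n: T² = 5 · 22.6153 = 113.0764.

T² ≈ 113.0764


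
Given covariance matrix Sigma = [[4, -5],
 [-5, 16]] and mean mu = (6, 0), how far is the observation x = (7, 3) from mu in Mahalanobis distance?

Step 1 — centre the observation: (x - mu) = (1, 3).

Step 2 — invert Sigma. det(Sigma) = 4·16 - (-5)² = 39.
  Sigma^{-1} = (1/det) · [[d, -b], [-b, a]] = [[0.4103, 0.1282],
 [0.1282, 0.1026]].

Step 3 — form the quadratic (x - mu)^T · Sigma^{-1} · (x - mu):
  Sigma^{-1} · (x - mu) = (0.7949, 0.4359).
  (x - mu)^T · [Sigma^{-1} · (x - mu)] = (1)·(0.7949) + (3)·(0.4359) = 2.1026.

Step 4 — take square root: d = √(2.1026) ≈ 1.45.

d(x, mu) = √(2.1026) ≈ 1.45


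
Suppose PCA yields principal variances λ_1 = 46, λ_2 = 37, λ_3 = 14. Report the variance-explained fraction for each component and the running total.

Step 1 — total variance = trace(Sigma) = Σ λ_i = 46 + 37 + 14 = 97.

Step 2 — fraction explained by component i = λ_i / Σ λ:
  PC1: 46/97 = 0.4742
  PC2: 37/97 = 0.3814
  PC3: 14/97 = 0.1443

Step 3 — cumulative fraction after k components = (λ_1 + ... + λ_k) / Σ λ:
  k = 1: 46/97 = 0.4742
  k = 2: (46 + 37)/97 = 83/97 = 0.8557
  k = 3: (46 + 37 + 14)/97 = 97/97 = 1

Summary (fraction, with percent):

explained: PC1 0.4742 (47.42%), PC2 0.3814 (38.14%), PC3 0.1443 (14.43%);  cumulative: 0.4742, 0.8557, 1


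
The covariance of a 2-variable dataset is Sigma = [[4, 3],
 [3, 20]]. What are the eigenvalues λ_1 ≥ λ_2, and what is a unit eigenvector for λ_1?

Step 1 — characteristic polynomial of 2×2 Sigma:
  det(Sigma - λI) = λ² - trace · λ + det = 0.
  trace = 4 + 20 = 24, det = 4·20 - (3)² = 71.
Step 2 — discriminant:
  Δ = trace² - 4·det = 576 - 284 = 292.
Step 3 — eigenvalues:
  λ = (trace ± √Δ)/2 = (24 ± 17.088)/2,
  λ_1 = 20.544,  λ_2 = 3.456.

Step 4 — unit eigenvector for λ_1: solve (Sigma - λ_1 I)v = 0. First row:
  (4 - 20.544)·v_x + (3)·v_y = 0, i.e. (-16.544)·v_x + (3)·v_y = 0,
  so v ∝ (b, λ_1 - a) = (3, 16.544) = u.
  ||u|| = √((3)² + (16.544)²) = √(282.7041) ≈ 16.8138,
  v_1 = u/||u|| ≈ (0.1784, 0.984) (||v_1|| = 1).

λ_1 = 20.544,  λ_2 = 3.456;  v_1 ≈ (0.1784, 0.984)


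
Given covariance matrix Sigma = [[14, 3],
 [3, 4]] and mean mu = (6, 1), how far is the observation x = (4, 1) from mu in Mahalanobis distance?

Step 1 — centre the observation: (x - mu) = (-2, 0).

Step 2 — invert Sigma. det(Sigma) = 14·4 - (3)² = 47.
  Sigma^{-1} = (1/det) · [[d, -b], [-b, a]] = [[0.0851, -0.0638],
 [-0.0638, 0.2979]].

Step 3 — form the quadratic (x - mu)^T · Sigma^{-1} · (x - mu):
  Sigma^{-1} · (x - mu) = (-0.1702, 0.1277).
  (x - mu)^T · [Sigma^{-1} · (x - mu)] = (-2)·(-0.1702) + (0)·(0.1277) = 0.3404.

Step 4 — take square root: d = √(0.3404) ≈ 0.5835.

d(x, mu) = √(0.3404) ≈ 0.5835


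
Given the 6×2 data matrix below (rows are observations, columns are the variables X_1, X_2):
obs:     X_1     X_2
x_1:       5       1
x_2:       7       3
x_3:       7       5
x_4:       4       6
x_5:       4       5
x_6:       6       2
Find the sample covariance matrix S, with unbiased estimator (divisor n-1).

Step 1 — column means:
  mean(X_1) = (5 + 7 + 7 + 4 + 4 + 6) / 6 = 33/6 = 5.5
  mean(X_2) = (1 + 3 + 5 + 6 + 5 + 2) / 6 = 22/6 = 3.6667

Step 2 — sample covariance S[i,j] = (1/(n-1)) · Σ_k (x_{k,i} - mean_i) · (x_{k,j} - mean_j), with n-1 = 5.
  S[X_1,X_1] = ((-0.5)·(-0.5) + (1.5)·(1.5) + (1.5)·(1.5) + (-1.5)·(-1.5) + (-1.5)·(-1.5) + (0.5)·(0.5)) / 5 = 9.5/5 = 1.9
  S[X_1,X_2] = ((-0.5)·(-2.6667) + (1.5)·(-0.6667) + (1.5)·(1.3333) + (-1.5)·(2.3333) + (-1.5)·(1.3333) + (0.5)·(-1.6667)) / 5 = -4/5 = -0.8
  S[X_2,X_2] = ((-2.6667)·(-2.6667) + (-0.6667)·(-0.6667) + (1.3333)·(1.3333) + (2.3333)·(2.3333) + (1.3333)·(1.3333) + (-1.6667)·(-1.6667)) / 5 = 19.3333/5 = 3.8667

S is symmetric (S[j,i] = S[i,j]). Assembling:

S = [[1.9, -0.8],
 [-0.8, 3.8667]]


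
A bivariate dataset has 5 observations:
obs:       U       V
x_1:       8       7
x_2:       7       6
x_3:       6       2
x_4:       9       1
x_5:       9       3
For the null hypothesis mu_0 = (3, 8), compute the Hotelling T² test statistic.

Step 1 — sample mean vector:
  mean(U) = (8 + 7 + 6 + 9 + 9) / 5 = 39/5 = 7.8
  mean(V) = (7 + 6 + 2 + 1 + 3) / 5 = 19/5 = 3.8
  x̄ = (7.8, 3.8),  deviation x̄ - mu_0 = (7.8, 3.8) - (3, 8) = (4.8, -4.2).

Step 2 — sample covariance matrix, S[i,j] = (1/(n-1)) · Σ_k (x_{k,i} - mean_i) · (x_{k,j} - mean_j), divisor n-1 = 4:
  S[U,U] = ((0.2)·(0.2) + (-0.8)·(-0.8) + (-1.8)·(-1.8) + (1.2)·(1.2) + (1.2)·(1.2)) / 4 = 6.8/4 = 1.7
  S[U,V] = ((0.2)·(3.2) + (-0.8)·(2.2) + (-1.8)·(-1.8) + (1.2)·(-2.8) + (1.2)·(-0.8)) / 4 = -2.2/4 = -0.55
  S[V,V] = ((3.2)·(3.2) + (2.2)·(2.2) + (-1.8)·(-1.8) + (-2.8)·(-2.8) + (-0.8)·(-0.8)) / 4 = 26.8/4 = 6.7
  S = [[1.7, -0.55],
 [-0.55, 6.7]].

Step 3 — invert S. det(S) = 1.7·6.7 - (-0.55)² = 11.0875.
  S^{-1} = (1/det) · [[d, -b], [-b, a]] = [[0.6043, 0.0496],
 [0.0496, 0.1533]].

Step 4 — quadratic form (x̄ - mu_0)^T · S^{-1} · (x̄ - mu_0):
  S^{-1} · (x̄ - mu_0) = (2.6922, -0.4059),
  (x̄ - mu_0)^T · [...] = (4.8)·(2.6922) + (-4.2)·(-0.4059) = 14.6273.

Step 5 — scale by n: T² = 5 · 14.6273 = 73.1364.

T² ≈ 73.1364


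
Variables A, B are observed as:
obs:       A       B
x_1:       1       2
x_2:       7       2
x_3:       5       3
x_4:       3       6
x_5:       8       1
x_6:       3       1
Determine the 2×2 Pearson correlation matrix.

Step 1 — column means:
  mean(A) = (1 + 7 + 5 + 3 + 8 + 3) / 6 = 27/6 = 4.5
  mean(B) = (2 + 2 + 3 + 6 + 1 + 1) / 6 = 15/6 = 2.5

Step 2 — sample variances and covariances s[i,j] = (1/(n-1)) · Σ_k (x_{k,i} - mean_i) · (x_{k,j} - mean_j), with n-1 = 5:
  s[A,A] = ((-3.5)·(-3.5) + (2.5)·(2.5) + (0.5)·(0.5) + (-1.5)·(-1.5) + (3.5)·(3.5) + (-1.5)·(-1.5)) / 5 = 35.5/5 = 7.1
  s[A,B] = ((-3.5)·(-0.5) + (2.5)·(-0.5) + (0.5)·(0.5) + (-1.5)·(3.5) + (3.5)·(-1.5) + (-1.5)·(-1.5)) / 5 = -7.5/5 = -1.5
  s[B,B] = ((-0.5)·(-0.5) + (-0.5)·(-0.5) + (0.5)·(0.5) + (3.5)·(3.5) + (-1.5)·(-1.5) + (-1.5)·(-1.5)) / 5 = 17.5/5 = 3.5
  Sample standard deviations s_i = √(s[i,i]):
  s(A) = √(7.1) = 2.6646
  s(B) = √(3.5) = 1.8708

Step 3 — r_{ij} = s_{ij} / (s_i · s_j):
  r[A,A] = 1 (diagonal).
  r[A,B] = -1.5 / (2.6646 · 1.8708) = -1.5 / 4.985 = -0.3009
  r[B,B] = 1 (diagonal).

R is symmetric with unit diagonal. Assembling:

R = [[1, -0.3009],
 [-0.3009, 1]]


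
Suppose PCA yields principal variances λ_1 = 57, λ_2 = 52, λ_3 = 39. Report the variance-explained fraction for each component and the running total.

Step 1 — total variance = trace(Sigma) = Σ λ_i = 57 + 52 + 39 = 148.

Step 2 — fraction explained by component i = λ_i / Σ λ:
  PC1: 57/148 = 0.3851
  PC2: 52/148 = 0.3514
  PC3: 39/148 = 0.2635

Step 3 — cumulative fraction after k components = (λ_1 + ... + λ_k) / Σ λ:
  k = 1: 57/148 = 0.3851
  k = 2: (57 + 52)/148 = 109/148 = 0.7365
  k = 3: (57 + 52 + 39)/148 = 148/148 = 1

Summary (fraction, with percent):

explained: PC1 0.3851 (38.51%), PC2 0.3514 (35.14%), PC3 0.2635 (26.35%);  cumulative: 0.3851, 0.7365, 1


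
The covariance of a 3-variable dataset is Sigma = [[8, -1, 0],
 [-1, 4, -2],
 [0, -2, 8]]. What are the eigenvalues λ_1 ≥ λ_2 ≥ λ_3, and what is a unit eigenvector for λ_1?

Step 1 — characteristic polynomial p(λ) = det(λI - Sigma) = λ³ - tr·λ² + c_1·λ - det, where tr = trace, c_1 = sum of the principal 2×2 minors, det = det(Sigma):
  tr = 8 + 4 + 8 = 20,
  c_1 = (8·4 - (-1)²) + (8·8 - (0)²) + (4·8 - (-2)²) = 31 + 64 + 28 = 123,
  det = 8·(4·8 - (-2)²) - (-1)·((-1)·8 - (-2)·(0)) + (0)·((-1)·(-2) - 4·(0)) = 8·(28) - (-1)·(-8) + (0)·(2) = 216.
  So p(λ) = λ³ - 20λ² + 123λ - 216.
Step 2 — look for an integer root (rational root theorem: any rational root is an integer divisor of 216). Testing λ = 3:
  p(3) = 27 - 180 + 369 - 216 = 0  ✓
  Dividing out (λ - 3): p(λ) = (λ - 3)(λ² - 17λ + 72).
Step 3 — remaining eigenvalues from the quadratic λ² - 17λ + 72 = 0:
  Δ = 17² - 4·72 = 289 - 288 = 1,  λ = (17 ± √1)/2 = (17 ± 1)/2 = 9 or 8.
  Sorted: λ_1 = 9,  λ_2 = 8,  λ_3 = 3  (check: sum = 20 = tr ✓).

Step 4 — unit eigenvector for λ_1 = 9: v spans the null space of (Sigma - λ_1 I), whose rows are
  r_1 = (-1, -1, 0),  r_2 = (-1, -5, -2),  r_3 = (0, -2, -1).
  v is orthogonal to every row, so take v ∝ r_1 × r_2 = ((-1)·(-2) - (0)·(-5), (0)·(-1) - (-1)·(-2), (-1)·(-5) - (-1)·(-1)) = (2, -2, 4).
  Rescale (divide by 2): u = (1, -1, 2).
  ||u|| = √((1)² + (-1)² + (2)²) = √(6) ≈ 2.4495,  v_1 = u/||u|| ≈ (0.4082, -0.4082, 0.8165) (||v_1|| = 1).

λ_1 = 9,  λ_2 = 8,  λ_3 = 3;  v_1 ≈ (0.4082, -0.4082, 0.8165)


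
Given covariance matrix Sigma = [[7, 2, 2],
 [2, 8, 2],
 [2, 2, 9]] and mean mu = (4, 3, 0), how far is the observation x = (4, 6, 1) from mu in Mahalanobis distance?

Step 1 — centre the observation: (x - mu) = (0, 3, 1).

Step 2 — invert Sigma (cofactor / det for 3×3, or solve directly):
  Sigma^{-1} = [[0.1604, -0.033, -0.0283],
 [-0.033, 0.1392, -0.0236],
 [-0.0283, -0.0236, 0.1226]].

Step 3 — form the quadratic (x - mu)^T · Sigma^{-1} · (x - mu):
  Sigma^{-1} · (x - mu) = (-0.1274, 0.3939, 0.0519).
  (x - mu)^T · [Sigma^{-1} · (x - mu)] = (0)·(-0.1274) + (3)·(0.3939) + (1)·(0.0519) = 1.2335.

Step 4 — take square root: d = √(1.2335) ≈ 1.1106.

d(x, mu) = √(1.2335) ≈ 1.1106


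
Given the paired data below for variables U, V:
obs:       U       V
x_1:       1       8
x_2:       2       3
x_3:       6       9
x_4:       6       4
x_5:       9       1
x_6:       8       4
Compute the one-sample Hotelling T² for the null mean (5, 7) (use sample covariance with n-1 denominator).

Step 1 — sample mean vector:
  mean(U) = (1 + 2 + 6 + 6 + 9 + 8) / 6 = 32/6 = 5.3333
  mean(V) = (8 + 3 + 9 + 4 + 1 + 4) / 6 = 29/6 = 4.8333
  x̄ = (5.3333, 4.8333),  deviation x̄ - mu_0 = (5.3333, 4.8333) - (5, 7) = (0.3333, -2.1667).

Step 2 — sample covariance matrix, S[i,j] = (1/(n-1)) · Σ_k (x_{k,i} - mean_i) · (x_{k,j} - mean_j), divisor n-1 = 5:
  S[U,U] = ((-4.3333)·(-4.3333) + (-3.3333)·(-3.3333) + (0.6667)·(0.6667) + (0.6667)·(0.6667) + (3.6667)·(3.6667) + (2.6667)·(2.6667)) / 5 = 51.3333/5 = 10.2667
  S[U,V] = ((-4.3333)·(3.1667) + (-3.3333)·(-1.8333) + (0.6667)·(4.1667) + (0.6667)·(-0.8333) + (3.6667)·(-3.8333) + (2.6667)·(-0.8333)) / 5 = -21.6667/5 = -4.3333
  S[V,V] = ((3.1667)·(3.1667) + (-1.8333)·(-1.8333) + (4.1667)·(4.1667) + (-0.8333)·(-0.8333) + (-3.8333)·(-3.8333) + (-0.8333)·(-0.8333)) / 5 = 46.8333/5 = 9.3667
  S = [[10.2667, -4.3333],
 [-4.3333, 9.3667]].

Step 3 — invert S. det(S) = 10.2667·9.3667 - (-4.3333)² = 77.3867.
  S^{-1} = (1/det) · [[d, -b], [-b, a]] = [[0.121, 0.056],
 [0.056, 0.1327]].

Step 4 — quadratic form (x̄ - mu_0)^T · S^{-1} · (x̄ - mu_0):
  S^{-1} · (x̄ - mu_0) = (-0.081, -0.2688),
  (x̄ - mu_0)^T · [...] = (0.3333)·(-0.081) + (-2.1667)·(-0.2688) = 0.5554.

Step 5 — scale by n: T² = 6 · 0.5554 = 3.3322.

T² ≈ 3.3322
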